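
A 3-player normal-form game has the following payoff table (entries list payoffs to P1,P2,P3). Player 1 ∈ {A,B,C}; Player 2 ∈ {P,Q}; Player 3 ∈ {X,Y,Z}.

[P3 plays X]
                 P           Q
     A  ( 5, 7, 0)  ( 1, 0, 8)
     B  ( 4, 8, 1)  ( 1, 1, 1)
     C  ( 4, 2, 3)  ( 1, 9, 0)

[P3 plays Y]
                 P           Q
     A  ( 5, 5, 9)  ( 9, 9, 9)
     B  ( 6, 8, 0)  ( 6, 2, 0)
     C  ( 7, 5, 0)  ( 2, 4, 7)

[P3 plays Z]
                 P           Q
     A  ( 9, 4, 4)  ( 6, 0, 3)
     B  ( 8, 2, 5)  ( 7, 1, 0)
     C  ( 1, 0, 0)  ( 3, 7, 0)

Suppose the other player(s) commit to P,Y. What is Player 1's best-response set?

P1 best: {C}

u_1(A vs P,Y) = 5
u_1(B vs P,Y) = 6
u_1(C vs P,Y) = 7
max payoff 7 at {C}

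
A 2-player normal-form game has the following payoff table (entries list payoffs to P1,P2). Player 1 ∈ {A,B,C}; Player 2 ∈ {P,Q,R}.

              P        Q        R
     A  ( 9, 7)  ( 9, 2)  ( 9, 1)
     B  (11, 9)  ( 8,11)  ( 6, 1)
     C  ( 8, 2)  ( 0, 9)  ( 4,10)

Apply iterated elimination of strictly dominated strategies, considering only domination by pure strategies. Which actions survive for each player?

Remaining: P1:{A,B} P2:{P,Q}

P1 drop C (A beats it: P:9>8 Q:9>0 R:9>4)
P2 drop R (P beats it: A:7>1 B:9>1)
P1→{A,B} P2→{P,Q}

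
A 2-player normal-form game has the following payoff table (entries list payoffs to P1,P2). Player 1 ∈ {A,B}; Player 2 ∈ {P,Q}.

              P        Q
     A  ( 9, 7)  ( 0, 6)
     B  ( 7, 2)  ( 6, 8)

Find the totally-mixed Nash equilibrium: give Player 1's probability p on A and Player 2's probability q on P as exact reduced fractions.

p=6/7, q=3/4

P1 indiff ⇒ q·9+(1-q)·0 = q·7+(1-q)·6 ⇒ q(2) = (1-q)(6) ⇒ q = 3/4
P2 indiff ⇒ p·7+(1-p)·2 = p·6+(1-p)·8 ⇒ p(1) = (1-p)(6) ⇒ p = 6/7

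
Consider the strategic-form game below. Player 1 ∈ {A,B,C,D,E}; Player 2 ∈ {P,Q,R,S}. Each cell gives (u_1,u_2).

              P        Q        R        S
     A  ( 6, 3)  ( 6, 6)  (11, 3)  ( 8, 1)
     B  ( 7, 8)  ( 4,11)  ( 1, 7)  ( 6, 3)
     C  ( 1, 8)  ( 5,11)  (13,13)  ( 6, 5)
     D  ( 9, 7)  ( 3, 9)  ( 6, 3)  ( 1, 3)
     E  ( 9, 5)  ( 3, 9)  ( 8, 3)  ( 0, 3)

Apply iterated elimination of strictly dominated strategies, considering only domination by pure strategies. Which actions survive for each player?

Remaining: P1:{A,C} P2:{Q,R}

P2 drop P (Q beats it: A:6>3 B:11>8 C:11>8 D:9>7 E:9>5)
P1 drop B (A beats it: Q:6>4 R:11>1 S:8>6)
P1 drop D (A beats it: Q:6>3 R:11>6 S:8>1)
P1 drop E (A beats it: Q:6>3 R:11>8 S:8>0)
P2 drop S (Q beats it: A:6>1 C:11>5)
P1→{A,C} P2→{Q,R}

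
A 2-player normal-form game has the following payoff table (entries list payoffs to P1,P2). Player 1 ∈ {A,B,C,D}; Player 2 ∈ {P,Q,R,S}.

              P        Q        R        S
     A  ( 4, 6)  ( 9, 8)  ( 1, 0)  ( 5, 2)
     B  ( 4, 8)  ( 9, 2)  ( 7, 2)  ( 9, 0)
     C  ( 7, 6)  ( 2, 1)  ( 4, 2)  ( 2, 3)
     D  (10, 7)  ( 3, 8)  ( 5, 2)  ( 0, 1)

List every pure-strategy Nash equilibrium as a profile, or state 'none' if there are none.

NE set: (A,Q)

(A,P): not NE [P1→D gives 10>4; P2→Q gives 8>6]
(A,Q): NE
(A,R): not NE [P1→B gives 7>1; P2→Q gives 8>0]
(A,S): not NE [P1→B gives 9>5; P2→Q gives 8>2]
(B,P): not NE [P1→D gives 10>4]
(B,Q): not NE [P2→P gives 8>2]
(B,R): not NE [P2→P gives 8>2]
(B,S): not NE [P2→P gives 8>0]
(C,P): not NE [P1→D gives 10>7]
(C,Q): not NE [P1→B gives 9>2; P2→P gives 6>1]
(C,R): not NE [P1→B gives 7>4; P2→P gives 6>2]
(C,S): not NE [P1→B gives 9>2; P2→P gives 6>3]
(D,P): not NE [P2→Q gives 8>7]
(D,Q): not NE [P1→B gives 9>3]
(D,R): not NE [P1→B gives 7>5; P2→Q gives 8>2]
(D,S): not NE [P1→B gives 9>0; P2→Q gives 8>1]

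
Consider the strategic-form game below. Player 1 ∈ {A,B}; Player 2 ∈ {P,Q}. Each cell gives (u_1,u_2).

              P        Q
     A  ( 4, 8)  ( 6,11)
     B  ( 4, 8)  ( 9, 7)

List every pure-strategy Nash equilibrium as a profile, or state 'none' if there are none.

Nash profiles: (B,P)

(A,P): not NE [P2→Q gives 11>8]
(A,Q): not NE [P1→B gives 9>6]
(B,P): NE
(B,Q): not NE [P2→P gives 8>7]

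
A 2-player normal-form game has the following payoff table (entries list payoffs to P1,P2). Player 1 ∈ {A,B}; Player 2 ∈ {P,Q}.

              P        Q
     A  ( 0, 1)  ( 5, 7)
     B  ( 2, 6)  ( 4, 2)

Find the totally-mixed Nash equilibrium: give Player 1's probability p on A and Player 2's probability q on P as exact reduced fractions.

P1 indiff ⇒ q·0+(1-q)·5 = q·2+(1-q)·4 ⇒ q(-2) = (1-q)(-1) ⇒ q = 1/3
P2 indiff ⇒ p·1+(1-p)·6 = p·7+(1-p)·2 ⇒ p(-6) = (1-p)(-4) ⇒ p = 2/5

p=2/5, q=1/3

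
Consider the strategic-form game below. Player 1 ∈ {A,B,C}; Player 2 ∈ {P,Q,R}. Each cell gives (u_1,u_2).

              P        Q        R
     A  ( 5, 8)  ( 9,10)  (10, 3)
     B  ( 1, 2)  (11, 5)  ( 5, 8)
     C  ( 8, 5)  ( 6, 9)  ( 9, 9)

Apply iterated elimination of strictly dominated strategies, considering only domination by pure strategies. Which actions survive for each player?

P2 drop P (Q beats it: A:10>8 B:5>2 C:9>5)
P1 drop C (A beats it: Q:9>6 R:10>9)
P1→{A,B} P2→{Q,R}

IESDS → P1:{A,B} P2:{Q,R}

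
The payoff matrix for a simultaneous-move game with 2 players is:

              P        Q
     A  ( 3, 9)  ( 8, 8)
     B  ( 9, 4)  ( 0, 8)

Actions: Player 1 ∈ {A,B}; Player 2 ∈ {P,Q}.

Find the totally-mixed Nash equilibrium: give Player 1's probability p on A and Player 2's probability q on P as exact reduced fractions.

P1 mixes 4/5 on A; P2 mixes 4/7 on P

P1 indiff ⇒ q·3+(1-q)·8 = q·9+(1-q)·0 ⇒ q(-6) = (1-q)(-8) ⇒ q = 4/7
P2 indiff ⇒ p·9+(1-p)·4 = p·8+(1-p)·8 ⇒ p(1) = (1-p)(4) ⇒ p = 4/5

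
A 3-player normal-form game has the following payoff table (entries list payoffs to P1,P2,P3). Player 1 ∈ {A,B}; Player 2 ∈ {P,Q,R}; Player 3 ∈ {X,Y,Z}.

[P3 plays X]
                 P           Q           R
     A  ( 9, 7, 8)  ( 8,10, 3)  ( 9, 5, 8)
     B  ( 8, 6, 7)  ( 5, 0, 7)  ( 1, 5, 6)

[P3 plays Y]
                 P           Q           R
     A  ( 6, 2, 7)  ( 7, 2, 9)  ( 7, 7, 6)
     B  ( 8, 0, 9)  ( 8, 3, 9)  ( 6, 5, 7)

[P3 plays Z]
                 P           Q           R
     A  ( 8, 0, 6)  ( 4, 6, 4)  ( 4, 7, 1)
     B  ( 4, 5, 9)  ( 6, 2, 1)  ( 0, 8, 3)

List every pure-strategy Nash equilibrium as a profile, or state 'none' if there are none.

PSNE: ∅

(A,P,X): not NE [P2→Q gives 10>7]
(A,P,Y): not NE [P1→B gives 8>6; P2→R gives 7>2; P3→X gives 8>7]
(A,P,Z): not NE [P2→R gives 7>0; P3→X gives 8>6]
(A,Q,X): not NE [P3→Y gives 9>3]
(A,Q,Y): not NE [P1→B gives 8>7; P2→R gives 7>2]
(A,Q,Z): not NE [P1→B gives 6>4; P2→R gives 7>6; P3→Y gives 9>4]
(A,R,X): not NE [P2→Q gives 10>5]
(A,R,Y): not NE [P3→X gives 8>6]
(A,R,Z): not NE [P3→X gives 8>1]
(B,P,X): not NE [P1→A gives 9>8; P3→Z gives 9>7]
(B,P,Y): not NE [P2→R gives 5>0]
(B,P,Z): not NE [P1→A gives 8>4; P2→R gives 8>5]
(B,Q,X): not NE [P1→A gives 8>5; P2→P gives 6>0; P3→Y gives 9>7]
(B,Q,Y): not NE [P2→R gives 5>3]
(B,Q,Z): not NE [P2→R gives 8>2; P3→Y gives 9>1]
(B,R,X): not NE [P1→A gives 9>1; P2→P gives 6>5; P3→Y gives 7>6]
(B,R,Y): not NE [P1→A gives 7>6]
(B,R,Z): not NE [P1→A gives 4>0; P3→Y gives 7>3]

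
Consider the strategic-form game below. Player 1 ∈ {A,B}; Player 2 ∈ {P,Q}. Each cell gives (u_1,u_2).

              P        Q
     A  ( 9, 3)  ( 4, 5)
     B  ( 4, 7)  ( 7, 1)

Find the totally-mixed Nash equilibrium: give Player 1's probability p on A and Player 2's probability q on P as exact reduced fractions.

P1 indiff ⇒ q·9+(1-q)·4 = q·4+(1-q)·7 ⇒ q(5) = (1-q)(3) ⇒ q = 3/8
P2 indiff ⇒ p·3+(1-p)·7 = p·5+(1-p)·1 ⇒ p(-2) = (1-p)(-6) ⇒ p = 3/4

(p,q) = (3/4, 3/8)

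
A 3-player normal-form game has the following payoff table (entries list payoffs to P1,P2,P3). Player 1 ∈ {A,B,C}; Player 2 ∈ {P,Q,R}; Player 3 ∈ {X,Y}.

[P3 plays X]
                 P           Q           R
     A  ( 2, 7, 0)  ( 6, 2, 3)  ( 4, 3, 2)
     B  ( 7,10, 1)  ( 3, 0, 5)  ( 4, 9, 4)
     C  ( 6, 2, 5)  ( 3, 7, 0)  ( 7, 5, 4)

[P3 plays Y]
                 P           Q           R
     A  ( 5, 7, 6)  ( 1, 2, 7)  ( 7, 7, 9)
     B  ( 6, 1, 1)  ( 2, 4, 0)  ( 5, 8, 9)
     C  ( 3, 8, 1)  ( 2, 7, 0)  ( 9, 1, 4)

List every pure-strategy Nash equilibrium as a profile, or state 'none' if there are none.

(A,P,X): not NE [P1→B gives 7>2; P3→Y gives 6>0]
(A,P,Y): not NE [P1→B gives 6>5]
(A,Q,X): not NE [P2→P gives 7>2; P3→Y gives 7>3]
(A,Q,Y): not NE [P1→C gives 2>1; P2→R gives 7>2]
(A,R,X): not NE [P1→C gives 7>4; P2→P gives 7>3; P3→Y gives 9>2]
(A,R,Y): not NE [P1→C gives 9>7]
(B,P,X): NE
(B,P,Y): not NE [P2→R gives 8>1]
(B,Q,X): not NE [P1→A gives 6>3; P2→P gives 10>0]
(B,Q,Y): not NE [P2→R gives 8>4; P3→X gives 5>0]
(B,R,X): not NE [P1→C gives 7>4; P2→P gives 10>9; P3→Y gives 9>4]
(B,R,Y): not NE [P1→C gives 9>5]
(C,P,X): not NE [P1→B gives 7>6; P2→Q gives 7>2]
(C,P,Y): not NE [P1→B gives 6>3; P3→X gives 5>1]
(C,Q,X): not NE [P1→A gives 6>3]
(C,Q,Y): not NE [P2→P gives 8>7]
(C,R,X): not NE [P2→Q gives 7>5]
(C,R,Y): not NE [P2→P gives 8>1]

PSNE = {(B,P,X)}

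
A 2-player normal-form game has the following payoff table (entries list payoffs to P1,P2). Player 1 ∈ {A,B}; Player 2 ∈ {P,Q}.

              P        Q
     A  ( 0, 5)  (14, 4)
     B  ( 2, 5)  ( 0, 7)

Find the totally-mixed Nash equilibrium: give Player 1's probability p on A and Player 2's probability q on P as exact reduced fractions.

P1 indiff ⇒ q·0+(1-q)·14 = q·2+(1-q)·0 ⇒ q(-2) = (1-q)(-14) ⇒ q = 7/8
P2 indiff ⇒ p·5+(1-p)·5 = p·4+(1-p)·7 ⇒ p(1) = (1-p)(2) ⇒ p = 2/3

(p,q) = (2/3, 7/8)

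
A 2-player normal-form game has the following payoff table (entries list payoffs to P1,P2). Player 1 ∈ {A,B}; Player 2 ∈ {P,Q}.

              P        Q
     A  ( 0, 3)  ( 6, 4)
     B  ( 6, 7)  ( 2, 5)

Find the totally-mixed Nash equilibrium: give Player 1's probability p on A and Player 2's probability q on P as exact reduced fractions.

P1 indiff ⇒ q·0+(1-q)·6 = q·6+(1-q)·2 ⇒ q(-6) = (1-q)(-4) ⇒ q = 2/5
P2 indiff ⇒ p·3+(1-p)·7 = p·4+(1-p)·5 ⇒ p(-1) = (1-p)(-2) ⇒ p = 2/3

P1 mixes 2/3 on A; P2 mixes 2/5 on P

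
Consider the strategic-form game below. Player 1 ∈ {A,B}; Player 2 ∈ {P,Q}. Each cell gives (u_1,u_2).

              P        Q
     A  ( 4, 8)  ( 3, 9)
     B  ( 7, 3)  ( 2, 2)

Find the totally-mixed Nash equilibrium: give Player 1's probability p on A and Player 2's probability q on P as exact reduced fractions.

(p,q) = (1/2, 1/4)

P1 indiff ⇒ q·4+(1-q)·3 = q·7+(1-q)·2 ⇒ q(-3) = (1-q)(-1) ⇒ q = 1/4
P2 indiff ⇒ p·8+(1-p)·3 = p·9+(1-p)·2 ⇒ p(-1) = (1-p)(-1) ⇒ p = 1/2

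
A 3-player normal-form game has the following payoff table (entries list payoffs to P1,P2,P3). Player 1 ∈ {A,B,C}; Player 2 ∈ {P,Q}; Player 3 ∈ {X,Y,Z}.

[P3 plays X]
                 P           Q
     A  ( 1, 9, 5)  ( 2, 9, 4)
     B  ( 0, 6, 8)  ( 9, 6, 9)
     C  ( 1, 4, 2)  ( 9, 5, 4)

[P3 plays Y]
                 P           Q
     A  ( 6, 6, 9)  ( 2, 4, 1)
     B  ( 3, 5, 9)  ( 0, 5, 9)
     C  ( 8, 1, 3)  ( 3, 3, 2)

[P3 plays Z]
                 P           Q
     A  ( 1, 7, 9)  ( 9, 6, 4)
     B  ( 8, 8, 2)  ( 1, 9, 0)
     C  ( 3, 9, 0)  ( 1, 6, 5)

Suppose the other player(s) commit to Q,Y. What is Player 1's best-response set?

P1 best: {C}

u_1(A vs Q,Y) = 2
u_1(B vs Q,Y) = 0
u_1(C vs Q,Y) = 3
max payoff 3 at {C}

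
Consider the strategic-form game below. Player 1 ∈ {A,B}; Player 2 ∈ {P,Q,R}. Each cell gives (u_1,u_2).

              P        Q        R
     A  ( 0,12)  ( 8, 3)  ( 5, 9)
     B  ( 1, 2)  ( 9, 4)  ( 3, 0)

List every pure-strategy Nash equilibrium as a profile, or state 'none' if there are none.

(A,P): not NE [P1→B gives 1>0]
(A,Q): not NE [P1→B gives 9>8; P2→P gives 12>3]
(A,R): not NE [P2→P gives 12>9]
(B,P): not NE [P2→Q gives 4>2]
(B,Q): NE
(B,R): not NE [P1→A gives 5>3; P2→Q gives 4>0]

PSNE = {(B,Q)}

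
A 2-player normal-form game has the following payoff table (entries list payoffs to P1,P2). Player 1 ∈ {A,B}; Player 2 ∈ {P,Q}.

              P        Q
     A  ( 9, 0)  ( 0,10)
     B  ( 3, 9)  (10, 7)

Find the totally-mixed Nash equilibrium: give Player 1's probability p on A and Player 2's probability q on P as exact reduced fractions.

P1 mixes 1/6 on A; P2 mixes 5/8 on P

P1 indiff ⇒ q·9+(1-q)·0 = q·3+(1-q)·10 ⇒ q(6) = (1-q)(10) ⇒ q = 5/8
P2 indiff ⇒ p·0+(1-p)·9 = p·10+(1-p)·7 ⇒ p(-10) = (1-p)(-2) ⇒ p = 1/6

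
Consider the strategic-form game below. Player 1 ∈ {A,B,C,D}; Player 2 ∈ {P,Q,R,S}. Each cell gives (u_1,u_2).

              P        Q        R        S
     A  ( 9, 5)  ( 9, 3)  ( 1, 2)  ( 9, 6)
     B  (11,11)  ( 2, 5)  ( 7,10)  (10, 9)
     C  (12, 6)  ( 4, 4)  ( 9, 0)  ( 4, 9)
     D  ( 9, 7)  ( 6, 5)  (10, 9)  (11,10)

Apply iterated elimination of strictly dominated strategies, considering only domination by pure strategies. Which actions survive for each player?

Remaining: P1:{B,C,D} P2:{P,R,S}

P2 drop Q (P beats it: A:5>3 B:11>5 C:6>4 D:7>5)
P1 drop A (B beats it: P:11>9 R:7>1 S:10>9)
P1→{B,C,D} P2→{P,R,S}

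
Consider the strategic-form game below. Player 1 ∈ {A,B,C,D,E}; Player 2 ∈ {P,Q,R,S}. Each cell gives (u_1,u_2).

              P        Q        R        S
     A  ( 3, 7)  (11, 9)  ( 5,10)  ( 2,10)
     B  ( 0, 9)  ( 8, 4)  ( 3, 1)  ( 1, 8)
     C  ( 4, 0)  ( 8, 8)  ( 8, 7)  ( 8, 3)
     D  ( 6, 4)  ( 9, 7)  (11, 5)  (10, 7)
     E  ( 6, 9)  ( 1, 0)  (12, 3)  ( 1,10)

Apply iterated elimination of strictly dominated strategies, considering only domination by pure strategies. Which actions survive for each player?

P1 drop B (A beats it: P:3>0 Q:11>8 R:5>3 S:2>1)
P1 drop C (D beats it: P:6>4 Q:9>8 R:11>8 S:10>8)
P2 drop P (S beats it: A:10>7 D:7>4 E:10>9)
P1→{A,D,E} P2→{Q,R,S}

IESDS → P1:{A,D,E} P2:{Q,R,S}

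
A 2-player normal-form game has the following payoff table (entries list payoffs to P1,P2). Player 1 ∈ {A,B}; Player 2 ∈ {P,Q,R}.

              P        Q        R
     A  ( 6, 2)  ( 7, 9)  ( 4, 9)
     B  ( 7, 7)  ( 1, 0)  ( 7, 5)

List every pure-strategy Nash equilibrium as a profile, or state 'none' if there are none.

(A,P): not NE [P1→B gives 7>6; P2→R gives 9>2]
(A,Q): NE
(A,R): not NE [P1→B gives 7>4]
(B,P): NE
(B,Q): not NE [P1→A gives 7>1; P2→P gives 7>0]
(B,R): not NE [P2→P gives 7>5]

Nash profiles: (A,Q), (B,P)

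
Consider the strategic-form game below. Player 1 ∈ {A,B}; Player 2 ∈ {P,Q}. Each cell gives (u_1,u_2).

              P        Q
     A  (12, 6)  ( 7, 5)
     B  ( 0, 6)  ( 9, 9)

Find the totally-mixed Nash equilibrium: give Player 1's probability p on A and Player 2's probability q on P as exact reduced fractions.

(p,q) = (3/4, 1/7)

P1 indiff ⇒ q·12+(1-q)·7 = q·0+(1-q)·9 ⇒ q(12) = (1-q)(2) ⇒ q = 1/7
P2 indiff ⇒ p·6+(1-p)·6 = p·5+(1-p)·9 ⇒ p(1) = (1-p)(3) ⇒ p = 3/4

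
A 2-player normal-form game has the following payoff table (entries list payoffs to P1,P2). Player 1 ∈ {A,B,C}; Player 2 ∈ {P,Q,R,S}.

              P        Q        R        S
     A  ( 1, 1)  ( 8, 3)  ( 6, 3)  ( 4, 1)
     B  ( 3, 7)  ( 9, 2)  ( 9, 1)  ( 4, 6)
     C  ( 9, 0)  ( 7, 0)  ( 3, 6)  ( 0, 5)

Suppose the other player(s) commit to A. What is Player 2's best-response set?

u_2(P vs A) = 1
u_2(Q vs A) = 3
u_2(R vs A) = 3
u_2(S vs A) = 1
max payoff 3 at {Q,R}

argmax u_2 = {Q,R}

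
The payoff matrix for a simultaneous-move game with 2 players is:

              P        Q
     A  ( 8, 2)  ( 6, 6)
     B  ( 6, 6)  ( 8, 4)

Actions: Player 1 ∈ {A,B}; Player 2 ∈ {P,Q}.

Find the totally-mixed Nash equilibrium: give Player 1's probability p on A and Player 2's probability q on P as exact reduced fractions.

(p,q) = (1/3, 1/2)

P1 indiff ⇒ q·8+(1-q)·6 = q·6+(1-q)·8 ⇒ q(2) = (1-q)(2) ⇒ q = 1/2
P2 indiff ⇒ p·2+(1-p)·6 = p·6+(1-p)·4 ⇒ p(-4) = (1-p)(-2) ⇒ p = 1/3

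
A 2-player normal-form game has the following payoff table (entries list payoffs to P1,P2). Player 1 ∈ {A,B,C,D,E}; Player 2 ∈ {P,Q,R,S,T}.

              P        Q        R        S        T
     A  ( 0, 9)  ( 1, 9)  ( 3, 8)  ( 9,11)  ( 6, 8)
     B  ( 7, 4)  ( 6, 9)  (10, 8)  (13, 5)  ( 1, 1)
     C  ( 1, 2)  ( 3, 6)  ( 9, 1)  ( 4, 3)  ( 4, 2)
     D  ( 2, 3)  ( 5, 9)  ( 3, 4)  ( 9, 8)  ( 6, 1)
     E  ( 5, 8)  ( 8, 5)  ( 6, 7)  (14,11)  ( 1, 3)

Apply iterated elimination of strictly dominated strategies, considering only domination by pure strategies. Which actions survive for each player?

P2 drop P (S beats it: A:11>9 B:5>4 C:3>2 D:8>3 E:11>8)
P2 drop T (Q beats it: A:9>8 B:9>1 C:6>2 D:9>1 E:5>3)
P1 drop A (B beats it: Q:6>1 R:10>3 S:13>9)
P1 drop C (B beats it: Q:6>3 R:10>9 S:13>4)
P1 drop D (B beats it: Q:6>5 R:10>3 S:13>9)
P1→{B,E} P2→{Q,R,S}

Survivors P1:{B,E} P2:{Q,R,S}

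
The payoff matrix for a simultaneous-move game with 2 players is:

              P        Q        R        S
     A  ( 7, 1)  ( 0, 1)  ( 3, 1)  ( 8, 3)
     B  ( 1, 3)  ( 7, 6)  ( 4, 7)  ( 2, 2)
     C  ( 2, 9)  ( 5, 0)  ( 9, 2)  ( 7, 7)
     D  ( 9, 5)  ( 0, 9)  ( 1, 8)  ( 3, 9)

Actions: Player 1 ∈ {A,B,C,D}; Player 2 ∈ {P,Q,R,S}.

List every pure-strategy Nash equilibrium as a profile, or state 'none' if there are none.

Nash profiles: (A,S)

(A,P): not NE [P1→D gives 9>7; P2→S gives 3>1]
(A,Q): not NE [P1→B gives 7>0; P2→S gives 3>1]
(A,R): not NE [P1→C gives 9>3; P2→S gives 3>1]
(A,S): NE
(B,P): not NE [P1→D gives 9>1; P2→R gives 7>3]
(B,Q): not NE [P2→R gives 7>6]
(B,R): not NE [P1→C gives 9>4]
(B,S): not NE [P1→A gives 8>2; P2→R gives 7>2]
(C,P): not NE [P1→D gives 9>2]
(C,Q): not NE [P1→B gives 7>5; P2→P gives 9>0]
(C,R): not NE [P2→P gives 9>2]
(C,S): not NE [P1→A gives 8>7; P2→P gives 9>7]
(D,P): not NE [P2→S gives 9>5]
(D,Q): not NE [P1→B gives 7>0]
(D,R): not NE [P1→C gives 9>1; P2→S gives 9>8]
(D,S): not NE [P1→A gives 8>3]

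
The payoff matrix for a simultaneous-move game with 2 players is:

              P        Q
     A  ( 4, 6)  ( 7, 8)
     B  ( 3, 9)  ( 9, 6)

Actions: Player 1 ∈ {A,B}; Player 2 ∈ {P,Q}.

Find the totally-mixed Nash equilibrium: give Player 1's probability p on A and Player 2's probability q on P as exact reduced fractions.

P1 mixes 3/5 on A; P2 mixes 2/3 on P

P1 indiff ⇒ q·4+(1-q)·7 = q·3+(1-q)·9 ⇒ q(1) = (1-q)(2) ⇒ q = 2/3
P2 indiff ⇒ p·6+(1-p)·9 = p·8+(1-p)·6 ⇒ p(-2) = (1-p)(-3) ⇒ p = 3/5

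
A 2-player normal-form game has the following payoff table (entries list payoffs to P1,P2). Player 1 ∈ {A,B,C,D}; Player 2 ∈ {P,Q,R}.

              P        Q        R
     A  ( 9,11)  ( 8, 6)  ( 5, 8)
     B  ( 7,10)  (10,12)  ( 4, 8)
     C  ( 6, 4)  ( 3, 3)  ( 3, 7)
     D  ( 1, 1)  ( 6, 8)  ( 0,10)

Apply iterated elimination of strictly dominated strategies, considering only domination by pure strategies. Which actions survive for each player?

IESDS → P1:{A,B} P2:{P,Q}

P1 drop C (A beats it: P:9>6 Q:8>3 R:5>3)
P1 drop D (A beats it: P:9>1 Q:8>6 R:5>0)
P2 drop R (P beats it: A:11>8 B:10>8)
P1→{A,B} P2→{P,Q}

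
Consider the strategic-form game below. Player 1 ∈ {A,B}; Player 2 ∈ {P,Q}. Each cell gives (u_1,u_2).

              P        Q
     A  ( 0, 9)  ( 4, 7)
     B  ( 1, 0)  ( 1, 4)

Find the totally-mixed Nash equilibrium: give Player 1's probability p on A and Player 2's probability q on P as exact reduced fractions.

P1 indiff ⇒ q·0+(1-q)·4 = q·1+(1-q)·1 ⇒ q(-1) = (1-q)(-3) ⇒ q = 3/4
P2 indiff ⇒ p·9+(1-p)·0 = p·7+(1-p)·4 ⇒ p(2) = (1-p)(4) ⇒ p = 2/3

P1 mixes 2/3 on A; P2 mixes 3/4 on P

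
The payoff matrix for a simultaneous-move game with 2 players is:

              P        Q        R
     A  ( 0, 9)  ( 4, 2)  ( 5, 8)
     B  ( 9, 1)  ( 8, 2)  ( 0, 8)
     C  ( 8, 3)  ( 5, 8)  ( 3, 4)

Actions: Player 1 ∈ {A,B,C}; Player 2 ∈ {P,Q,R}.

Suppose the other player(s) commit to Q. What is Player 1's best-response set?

argmax u_1 = {B}

u_1(A vs Q) = 4
u_1(B vs Q) = 8
u_1(C vs Q) = 5
max payoff 8 at {B}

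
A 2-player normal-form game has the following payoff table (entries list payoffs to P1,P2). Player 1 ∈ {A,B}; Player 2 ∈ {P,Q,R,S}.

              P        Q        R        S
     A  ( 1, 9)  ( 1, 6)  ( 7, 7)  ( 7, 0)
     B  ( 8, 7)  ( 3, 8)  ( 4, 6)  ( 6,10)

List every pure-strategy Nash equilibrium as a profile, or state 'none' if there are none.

No pure NE.

(A,P): not NE [P1→B gives 8>1]
(A,Q): not NE [P1→B gives 3>1; P2→P gives 9>6]
(A,R): not NE [P2→P gives 9>7]
(A,S): not NE [P2→P gives 9>0]
(B,P): not NE [P2→S gives 10>7]
(B,Q): not NE [P2→S gives 10>8]
(B,R): not NE [P1→A gives 7>4; P2→S gives 10>6]
(B,S): not NE [P1→A gives 7>6]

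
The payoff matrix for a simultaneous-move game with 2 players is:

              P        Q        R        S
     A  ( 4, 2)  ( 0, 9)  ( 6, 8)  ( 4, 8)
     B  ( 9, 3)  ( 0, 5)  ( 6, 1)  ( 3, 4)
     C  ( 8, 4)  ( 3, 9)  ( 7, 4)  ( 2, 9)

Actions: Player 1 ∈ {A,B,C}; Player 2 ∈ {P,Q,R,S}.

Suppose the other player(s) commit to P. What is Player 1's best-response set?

argmax u_1 = {B}

u_1(A vs P) = 4
u_1(B vs P) = 9
u_1(C vs P) = 8
max payoff 9 at {B}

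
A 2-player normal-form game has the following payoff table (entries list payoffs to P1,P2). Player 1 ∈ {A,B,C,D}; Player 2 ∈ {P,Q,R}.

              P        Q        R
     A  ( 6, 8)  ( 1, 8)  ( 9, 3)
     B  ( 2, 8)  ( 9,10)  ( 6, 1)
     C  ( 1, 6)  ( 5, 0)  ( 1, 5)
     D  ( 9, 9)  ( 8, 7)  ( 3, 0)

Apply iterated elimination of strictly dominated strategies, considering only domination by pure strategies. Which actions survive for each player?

P1 drop C (B beats it: P:2>1 Q:9>5 R:6>1)
P2 drop R (P beats it: A:8>3 B:8>1 D:9>0)
P1 drop A (D beats it: P:9>6 Q:8>1)
P1→{B,D} P2→{P,Q}

Survivors P1:{B,D} P2:{P,Q}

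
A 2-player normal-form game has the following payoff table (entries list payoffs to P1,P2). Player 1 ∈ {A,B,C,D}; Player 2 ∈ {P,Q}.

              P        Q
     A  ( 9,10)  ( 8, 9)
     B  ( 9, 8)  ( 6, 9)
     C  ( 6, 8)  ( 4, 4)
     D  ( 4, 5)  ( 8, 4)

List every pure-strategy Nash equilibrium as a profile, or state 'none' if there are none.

NE set: (A,P)

(A,P): NE
(A,Q): not NE [P2→P gives 10>9]
(B,P): not NE [P2→Q gives 9>8]
(B,Q): not NE [P1→D gives 8>6]
(C,P): not NE [P1→B gives 9>6]
(C,Q): not NE [P1→D gives 8>4; P2→P gives 8>4]
(D,P): not NE [P1→B gives 9>4]
(D,Q): not NE [P2→P gives 5>4]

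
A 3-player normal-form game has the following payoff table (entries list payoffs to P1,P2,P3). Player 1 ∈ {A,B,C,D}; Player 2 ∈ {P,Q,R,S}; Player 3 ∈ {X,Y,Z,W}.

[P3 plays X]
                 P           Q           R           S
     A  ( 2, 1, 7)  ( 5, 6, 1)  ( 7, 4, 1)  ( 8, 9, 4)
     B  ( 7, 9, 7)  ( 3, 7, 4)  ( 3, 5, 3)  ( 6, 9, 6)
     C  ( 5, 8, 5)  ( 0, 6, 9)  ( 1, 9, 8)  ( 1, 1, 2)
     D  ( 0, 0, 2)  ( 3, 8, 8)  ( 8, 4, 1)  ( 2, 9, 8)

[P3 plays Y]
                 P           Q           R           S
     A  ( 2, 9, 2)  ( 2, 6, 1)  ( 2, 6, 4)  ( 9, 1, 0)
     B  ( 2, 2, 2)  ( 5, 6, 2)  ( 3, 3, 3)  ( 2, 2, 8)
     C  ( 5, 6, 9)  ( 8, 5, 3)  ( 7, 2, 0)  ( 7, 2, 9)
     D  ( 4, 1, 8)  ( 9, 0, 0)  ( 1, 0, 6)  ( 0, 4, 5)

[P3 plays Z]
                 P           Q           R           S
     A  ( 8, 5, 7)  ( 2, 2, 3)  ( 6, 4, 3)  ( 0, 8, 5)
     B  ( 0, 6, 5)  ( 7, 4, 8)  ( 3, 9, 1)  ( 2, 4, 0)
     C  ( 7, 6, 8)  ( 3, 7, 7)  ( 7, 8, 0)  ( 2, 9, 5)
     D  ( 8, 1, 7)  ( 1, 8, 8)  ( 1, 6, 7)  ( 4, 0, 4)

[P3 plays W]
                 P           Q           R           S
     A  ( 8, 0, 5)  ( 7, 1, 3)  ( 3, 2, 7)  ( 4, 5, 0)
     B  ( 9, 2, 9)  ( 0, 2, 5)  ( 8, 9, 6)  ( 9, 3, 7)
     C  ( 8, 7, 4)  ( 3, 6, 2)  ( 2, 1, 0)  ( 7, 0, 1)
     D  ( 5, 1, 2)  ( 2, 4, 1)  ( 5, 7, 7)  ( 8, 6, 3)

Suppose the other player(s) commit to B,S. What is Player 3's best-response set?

P3 best: {Y}

u_3(X vs B,S) = 6
u_3(Y vs B,S) = 8
u_3(Z vs B,S) = 0
u_3(W vs B,S) = 7
max payoff 8 at {Y}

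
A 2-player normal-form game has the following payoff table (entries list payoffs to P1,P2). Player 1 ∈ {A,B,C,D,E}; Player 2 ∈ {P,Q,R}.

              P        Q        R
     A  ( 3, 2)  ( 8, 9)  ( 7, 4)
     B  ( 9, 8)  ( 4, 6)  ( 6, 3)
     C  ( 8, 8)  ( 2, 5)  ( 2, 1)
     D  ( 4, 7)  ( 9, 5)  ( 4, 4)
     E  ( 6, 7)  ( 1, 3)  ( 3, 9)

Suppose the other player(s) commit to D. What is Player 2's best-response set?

P2 best: {P}

u_2(P vs D) = 7
u_2(Q vs D) = 5
u_2(R vs D) = 4
max payoff 7 at {P}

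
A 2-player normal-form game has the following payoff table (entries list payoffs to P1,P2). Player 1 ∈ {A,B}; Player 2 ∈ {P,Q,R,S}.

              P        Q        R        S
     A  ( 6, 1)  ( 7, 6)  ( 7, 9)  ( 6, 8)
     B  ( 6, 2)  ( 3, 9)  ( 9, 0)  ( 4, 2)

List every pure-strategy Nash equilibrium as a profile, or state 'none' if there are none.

(A,P): not NE [P2→R gives 9>1]
(A,Q): not NE [P2→R gives 9>6]
(A,R): not NE [P1→B gives 9>7]
(A,S): not NE [P2→R gives 9>8]
(B,P): not NE [P2→Q gives 9>2]
(B,Q): not NE [P1→A gives 7>3]
(B,R): not NE [P2→Q gives 9>0]
(B,S): not NE [P1→A gives 6>4; P2→Q gives 9>2]

Equilibria: none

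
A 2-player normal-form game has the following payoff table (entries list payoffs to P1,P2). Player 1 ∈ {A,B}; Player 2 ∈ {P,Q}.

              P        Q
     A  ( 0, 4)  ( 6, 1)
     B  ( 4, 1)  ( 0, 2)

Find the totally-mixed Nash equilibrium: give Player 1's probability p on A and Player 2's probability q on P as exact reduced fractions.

p=1/4, q=3/5

P1 indiff ⇒ q·0+(1-q)·6 = q·4+(1-q)·0 ⇒ q(-4) = (1-q)(-6) ⇒ q = 3/5
P2 indiff ⇒ p·4+(1-p)·1 = p·1+(1-p)·2 ⇒ p(3) = (1-p)(1) ⇒ p = 1/4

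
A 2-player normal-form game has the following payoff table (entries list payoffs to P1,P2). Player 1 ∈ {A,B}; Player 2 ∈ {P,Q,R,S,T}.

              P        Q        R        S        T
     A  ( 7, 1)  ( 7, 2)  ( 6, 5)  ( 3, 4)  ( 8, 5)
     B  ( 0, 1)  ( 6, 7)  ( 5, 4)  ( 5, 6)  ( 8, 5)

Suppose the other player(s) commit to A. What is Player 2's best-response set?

P2 best: {R,T}

u_2(P vs A) = 1
u_2(Q vs A) = 2
u_2(R vs A) = 5
u_2(S vs A) = 4
u_2(T vs A) = 5
max payoff 5 at {R,T}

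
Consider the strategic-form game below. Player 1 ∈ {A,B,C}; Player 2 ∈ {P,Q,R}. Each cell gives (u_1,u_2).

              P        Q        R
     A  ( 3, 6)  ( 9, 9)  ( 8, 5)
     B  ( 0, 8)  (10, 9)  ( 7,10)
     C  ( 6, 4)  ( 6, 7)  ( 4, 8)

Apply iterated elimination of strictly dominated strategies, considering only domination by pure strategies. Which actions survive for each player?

P2 drop P (Q beats it: A:9>6 B:9>8 C:7>4)
P1 drop C (A beats it: Q:9>6 R:8>4)
P1→{A,B} P2→{Q,R}

Survivors P1:{A,B} P2:{Q,R}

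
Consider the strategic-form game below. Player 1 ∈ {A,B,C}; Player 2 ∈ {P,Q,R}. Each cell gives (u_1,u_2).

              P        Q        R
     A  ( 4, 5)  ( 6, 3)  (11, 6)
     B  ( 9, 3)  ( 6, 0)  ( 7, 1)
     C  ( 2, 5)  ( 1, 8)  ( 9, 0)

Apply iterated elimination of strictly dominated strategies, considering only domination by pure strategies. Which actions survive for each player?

Survivors P1:{A,B} P2:{P,R}

P1 drop C (A beats it: P:4>2 Q:6>1 R:11>9)
P2 drop Q (P beats it: A:5>3 B:3>0)
P1→{A,B} P2→{P,R}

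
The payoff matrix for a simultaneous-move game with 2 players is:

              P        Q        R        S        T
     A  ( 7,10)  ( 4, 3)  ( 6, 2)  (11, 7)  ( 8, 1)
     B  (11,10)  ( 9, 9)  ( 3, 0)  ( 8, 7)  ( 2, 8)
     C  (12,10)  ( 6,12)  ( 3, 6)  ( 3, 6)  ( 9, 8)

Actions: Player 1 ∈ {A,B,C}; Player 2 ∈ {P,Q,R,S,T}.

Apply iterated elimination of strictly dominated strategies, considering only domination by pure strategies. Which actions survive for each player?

Remaining: P1:{B,C} P2:{P,Q}

P2 drop R (P beats it: A:10>2 B:10>0 C:10>6)
P2 drop S (P beats it: A:10>7 B:10>7 C:10>6)
P1 drop A (C beats it: P:12>7 Q:6>4 T:9>8)
P2 drop T (P beats it: B:10>8 C:10>8)
P1→{B,C} P2→{P,Q}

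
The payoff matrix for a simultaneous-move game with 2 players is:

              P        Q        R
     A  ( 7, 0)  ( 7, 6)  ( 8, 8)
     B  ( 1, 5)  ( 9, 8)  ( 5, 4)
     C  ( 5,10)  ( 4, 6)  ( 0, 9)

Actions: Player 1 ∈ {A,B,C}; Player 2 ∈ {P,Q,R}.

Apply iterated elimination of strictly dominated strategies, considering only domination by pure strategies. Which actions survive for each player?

P1 drop C (A beats it: P:7>5 Q:7>4 R:8>0)
P2 drop P (Q beats it: A:6>0 B:8>5)
P1→{A,B} P2→{Q,R}

IESDS → P1:{A,B} P2:{Q,R}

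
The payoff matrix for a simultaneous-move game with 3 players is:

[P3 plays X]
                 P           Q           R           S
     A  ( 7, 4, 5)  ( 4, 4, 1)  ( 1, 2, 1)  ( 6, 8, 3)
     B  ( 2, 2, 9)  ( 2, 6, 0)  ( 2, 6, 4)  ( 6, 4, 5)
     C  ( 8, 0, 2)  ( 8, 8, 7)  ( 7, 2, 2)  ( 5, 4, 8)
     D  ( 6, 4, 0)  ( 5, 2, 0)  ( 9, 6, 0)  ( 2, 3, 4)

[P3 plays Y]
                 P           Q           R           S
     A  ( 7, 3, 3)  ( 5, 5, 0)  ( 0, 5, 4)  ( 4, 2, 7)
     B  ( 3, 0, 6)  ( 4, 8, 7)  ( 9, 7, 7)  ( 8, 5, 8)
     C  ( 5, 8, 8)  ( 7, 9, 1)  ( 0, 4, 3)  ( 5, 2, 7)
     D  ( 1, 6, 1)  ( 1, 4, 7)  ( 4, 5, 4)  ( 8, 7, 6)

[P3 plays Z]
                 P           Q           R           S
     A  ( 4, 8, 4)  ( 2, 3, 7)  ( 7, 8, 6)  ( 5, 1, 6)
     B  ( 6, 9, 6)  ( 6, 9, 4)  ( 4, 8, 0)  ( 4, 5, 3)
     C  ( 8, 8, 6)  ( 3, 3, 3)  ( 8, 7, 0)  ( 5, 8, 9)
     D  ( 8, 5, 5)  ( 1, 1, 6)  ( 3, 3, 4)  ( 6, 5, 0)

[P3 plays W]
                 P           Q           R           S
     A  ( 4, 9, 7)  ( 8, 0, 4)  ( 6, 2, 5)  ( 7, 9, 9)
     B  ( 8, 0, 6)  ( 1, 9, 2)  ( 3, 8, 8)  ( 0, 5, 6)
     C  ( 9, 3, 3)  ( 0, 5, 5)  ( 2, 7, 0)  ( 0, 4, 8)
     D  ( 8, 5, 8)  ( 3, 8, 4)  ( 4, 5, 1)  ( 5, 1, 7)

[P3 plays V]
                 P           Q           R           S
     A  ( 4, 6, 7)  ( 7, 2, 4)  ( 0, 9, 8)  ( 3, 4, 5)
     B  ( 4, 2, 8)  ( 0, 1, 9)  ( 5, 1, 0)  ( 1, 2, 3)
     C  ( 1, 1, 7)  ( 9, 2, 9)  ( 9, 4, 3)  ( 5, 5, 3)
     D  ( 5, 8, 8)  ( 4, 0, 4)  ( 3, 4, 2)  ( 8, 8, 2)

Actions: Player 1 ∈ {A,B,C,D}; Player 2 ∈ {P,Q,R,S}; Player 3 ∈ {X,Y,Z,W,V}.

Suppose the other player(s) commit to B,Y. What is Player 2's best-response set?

u_2(P vs B,Y) = 0
u_2(Q vs B,Y) = 8
u_2(R vs B,Y) = 7
u_2(S vs B,Y) = 5
max payoff 8 at {Q}

P2 best: {Q}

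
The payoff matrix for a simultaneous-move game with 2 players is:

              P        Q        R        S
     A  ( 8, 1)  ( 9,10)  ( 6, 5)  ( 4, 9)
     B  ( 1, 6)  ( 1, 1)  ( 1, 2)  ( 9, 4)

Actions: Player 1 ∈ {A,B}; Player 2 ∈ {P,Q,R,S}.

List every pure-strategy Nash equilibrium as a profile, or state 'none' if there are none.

NE set: (A,Q)

(A,P): not NE [P2→Q gives 10>1]
(A,Q): NE
(A,R): not NE [P2→Q gives 10>5]
(A,S): not NE [P1→B gives 9>4; P2→Q gives 10>9]
(B,P): not NE [P1→A gives 8>1]
(B,Q): not NE [P1→A gives 9>1; P2→P gives 6>1]
(B,R): not NE [P1→A gives 6>1; P2→P gives 6>2]
(B,S): not NE [P2→P gives 6>4]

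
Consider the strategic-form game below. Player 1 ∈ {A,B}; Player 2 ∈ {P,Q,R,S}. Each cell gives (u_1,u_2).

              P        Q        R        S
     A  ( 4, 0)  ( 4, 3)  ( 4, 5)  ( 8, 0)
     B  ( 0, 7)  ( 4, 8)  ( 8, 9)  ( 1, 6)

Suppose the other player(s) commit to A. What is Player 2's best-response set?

argmax u_2 = {R}

u_2(P vs A) = 0
u_2(Q vs A) = 3
u_2(R vs A) = 5
u_2(S vs A) = 0
max payoff 5 at {R}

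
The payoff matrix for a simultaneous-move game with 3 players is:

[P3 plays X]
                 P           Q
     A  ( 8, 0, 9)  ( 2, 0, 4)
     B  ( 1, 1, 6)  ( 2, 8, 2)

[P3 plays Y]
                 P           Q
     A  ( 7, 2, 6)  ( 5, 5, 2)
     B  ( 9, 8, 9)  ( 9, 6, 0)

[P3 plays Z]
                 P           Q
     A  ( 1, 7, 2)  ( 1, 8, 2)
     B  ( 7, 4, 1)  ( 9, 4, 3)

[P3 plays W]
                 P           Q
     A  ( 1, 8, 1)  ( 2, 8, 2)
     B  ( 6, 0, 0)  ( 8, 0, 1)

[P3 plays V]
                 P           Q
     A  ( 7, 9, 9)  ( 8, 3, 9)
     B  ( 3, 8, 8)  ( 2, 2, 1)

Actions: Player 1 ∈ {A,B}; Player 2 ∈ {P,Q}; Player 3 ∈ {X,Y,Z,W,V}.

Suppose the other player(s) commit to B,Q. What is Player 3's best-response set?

P3 best: {Z}

u_3(X vs B,Q) = 2
u_3(Y vs B,Q) = 0
u_3(Z vs B,Q) = 3
u_3(W vs B,Q) = 1
u_3(V vs B,Q) = 1
max payoff 3 at {Z}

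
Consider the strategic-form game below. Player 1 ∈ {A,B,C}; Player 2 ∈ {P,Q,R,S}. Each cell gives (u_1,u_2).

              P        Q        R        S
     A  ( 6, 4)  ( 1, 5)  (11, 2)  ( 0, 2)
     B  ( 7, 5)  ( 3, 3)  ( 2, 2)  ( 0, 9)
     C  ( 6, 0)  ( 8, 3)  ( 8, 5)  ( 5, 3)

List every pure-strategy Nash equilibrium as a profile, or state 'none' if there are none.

PSNE: ∅

(A,P): not NE [P1→B gives 7>6; P2→Q gives 5>4]
(A,Q): not NE [P1→C gives 8>1]
(A,R): not NE [P2→Q gives 5>2]
(A,S): not NE [P1→C gives 5>0; P2→Q gives 5>2]
(B,P): not NE [P2→S gives 9>5]
(B,Q): not NE [P1→C gives 8>3; P2→S gives 9>3]
(B,R): not NE [P1→A gives 11>2; P2→S gives 9>2]
(B,S): not NE [P1→C gives 5>0]
(C,P): not NE [P1→B gives 7>6; P2→R gives 5>0]
(C,Q): not NE [P2→R gives 5>3]
(C,R): not NE [P1→A gives 11>8]
(C,S): not NE [P2→R gives 5>3]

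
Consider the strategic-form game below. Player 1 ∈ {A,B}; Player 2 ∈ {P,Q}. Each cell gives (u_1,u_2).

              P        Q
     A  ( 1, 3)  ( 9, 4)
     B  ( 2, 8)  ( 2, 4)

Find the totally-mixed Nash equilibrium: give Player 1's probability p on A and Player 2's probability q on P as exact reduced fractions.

(p,q) = (4/5, 7/8)

P1 indiff ⇒ q·1+(1-q)·9 = q·2+(1-q)·2 ⇒ q(-1) = (1-q)(-7) ⇒ q = 7/8
P2 indiff ⇒ p·3+(1-p)·8 = p·4+(1-p)·4 ⇒ p(-1) = (1-p)(-4) ⇒ p = 4/5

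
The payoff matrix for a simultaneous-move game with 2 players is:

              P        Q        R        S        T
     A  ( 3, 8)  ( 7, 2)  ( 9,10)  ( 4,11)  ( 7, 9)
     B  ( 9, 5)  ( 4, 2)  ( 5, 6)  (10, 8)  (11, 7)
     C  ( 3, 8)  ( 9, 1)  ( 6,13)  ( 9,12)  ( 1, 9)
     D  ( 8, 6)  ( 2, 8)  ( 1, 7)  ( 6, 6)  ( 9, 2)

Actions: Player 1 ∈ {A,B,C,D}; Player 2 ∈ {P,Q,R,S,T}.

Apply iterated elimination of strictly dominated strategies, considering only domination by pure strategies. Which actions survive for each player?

IESDS → P1:{A,B,C} P2:{R,S}

P1 drop D (B beats it: P:9>8 Q:4>2 R:5>1 S:10>6 T:11>9)
P2 drop P (R beats it: A:10>8 B:6>5 C:13>8)
P2 drop Q (R beats it: A:10>2 B:6>2 C:13>1)
P2 drop T (S beats it: A:11>9 B:8>7 C:12>9)
P1→{A,B,C} P2→{R,S}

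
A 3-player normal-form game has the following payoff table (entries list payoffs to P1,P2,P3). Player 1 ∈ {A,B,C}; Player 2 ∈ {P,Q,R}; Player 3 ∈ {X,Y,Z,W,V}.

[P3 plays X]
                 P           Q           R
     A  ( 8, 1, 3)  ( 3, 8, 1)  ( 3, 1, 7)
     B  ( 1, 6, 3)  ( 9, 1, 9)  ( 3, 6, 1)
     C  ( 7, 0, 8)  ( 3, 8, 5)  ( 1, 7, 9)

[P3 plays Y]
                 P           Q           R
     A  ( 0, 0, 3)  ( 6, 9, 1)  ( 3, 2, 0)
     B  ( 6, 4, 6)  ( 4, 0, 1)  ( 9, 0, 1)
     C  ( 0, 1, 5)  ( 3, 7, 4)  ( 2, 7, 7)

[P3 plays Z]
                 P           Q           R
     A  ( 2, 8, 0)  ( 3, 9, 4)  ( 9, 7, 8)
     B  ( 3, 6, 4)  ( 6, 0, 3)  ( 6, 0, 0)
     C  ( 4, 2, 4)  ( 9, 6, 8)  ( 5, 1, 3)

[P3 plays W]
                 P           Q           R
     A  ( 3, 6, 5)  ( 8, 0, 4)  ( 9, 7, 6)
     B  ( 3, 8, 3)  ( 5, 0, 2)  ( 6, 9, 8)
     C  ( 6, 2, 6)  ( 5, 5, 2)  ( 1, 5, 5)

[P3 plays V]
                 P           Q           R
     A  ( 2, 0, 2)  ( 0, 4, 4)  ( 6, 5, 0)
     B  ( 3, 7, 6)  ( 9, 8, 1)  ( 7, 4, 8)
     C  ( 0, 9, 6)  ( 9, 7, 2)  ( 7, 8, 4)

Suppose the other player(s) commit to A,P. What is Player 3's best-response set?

u_3(X vs A,P) = 3
u_3(Y vs A,P) = 3
u_3(Z vs A,P) = 0
u_3(W vs A,P) = 5
u_3(V vs A,P) = 2
max payoff 5 at {W}

argmax u_3 = {W}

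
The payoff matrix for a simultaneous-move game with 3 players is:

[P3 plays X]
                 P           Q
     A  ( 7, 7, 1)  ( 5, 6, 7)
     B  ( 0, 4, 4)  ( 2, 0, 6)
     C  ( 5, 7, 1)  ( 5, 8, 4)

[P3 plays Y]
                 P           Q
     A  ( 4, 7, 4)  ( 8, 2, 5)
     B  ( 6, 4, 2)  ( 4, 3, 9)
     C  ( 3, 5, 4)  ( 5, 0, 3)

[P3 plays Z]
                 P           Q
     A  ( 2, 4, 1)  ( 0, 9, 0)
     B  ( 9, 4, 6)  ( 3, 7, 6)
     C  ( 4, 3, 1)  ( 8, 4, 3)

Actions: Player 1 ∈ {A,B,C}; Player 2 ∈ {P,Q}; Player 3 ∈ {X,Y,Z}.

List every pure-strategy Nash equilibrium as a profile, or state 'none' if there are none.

(A,P,X): not NE [P3→Y gives 4>1]
(A,P,Y): not NE [P1→B gives 6>4]
(A,P,Z): not NE [P1→B gives 9>2; P2→Q gives 9>4; P3→Y gives 4>1]
(A,Q,X): not NE [P2→P gives 7>6]
(A,Q,Y): not NE [P2→P gives 7>2; P3→X gives 7>5]
(A,Q,Z): not NE [P1→C gives 8>0; P3→X gives 7>0]
(B,P,X): not NE [P1→A gives 7>0; P3→Z gives 6>4]
(B,P,Y): not NE [P3→Z gives 6>2]
(B,P,Z): not NE [P2→Q gives 7>4]
(B,Q,X): not NE [P1→C gives 5>2; P2→P gives 4>0; P3→Y gives 9>6]
(B,Q,Y): not NE [P1→A gives 8>4; P2→P gives 4>3]
(B,Q,Z): not NE [P1→C gives 8>3; P3→Y gives 9>6]
(C,P,X): not NE [P1→A gives 7>5; P2→Q gives 8>7; P3→Y gives 4>1]
(C,P,Y): not NE [P1→B gives 6>3]
(C,P,Z): not NE [P1→B gives 9>4; P2→Q gives 4>3; P3→Y gives 4>1]
(C,Q,X): NE
(C,Q,Y): not NE [P1→A gives 8>5; P2→P gives 5>0; P3→X gives 4>3]
(C,Q,Z): not NE [P3→X gives 4>3]

PSNE = {(C,Q,X)}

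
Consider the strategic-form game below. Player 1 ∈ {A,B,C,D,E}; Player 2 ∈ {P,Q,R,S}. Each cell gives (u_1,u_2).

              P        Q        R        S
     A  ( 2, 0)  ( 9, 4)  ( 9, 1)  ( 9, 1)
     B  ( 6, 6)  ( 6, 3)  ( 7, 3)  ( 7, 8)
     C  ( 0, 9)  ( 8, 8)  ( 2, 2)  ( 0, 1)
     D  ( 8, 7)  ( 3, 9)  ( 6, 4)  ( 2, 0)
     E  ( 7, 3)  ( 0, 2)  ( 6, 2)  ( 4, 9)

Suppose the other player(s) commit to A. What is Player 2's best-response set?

u_2(P vs A) = 0
u_2(Q vs A) = 4
u_2(R vs A) = 1
u_2(S vs A) = 1
max payoff 4 at {Q}

argmax u_2 = {Q}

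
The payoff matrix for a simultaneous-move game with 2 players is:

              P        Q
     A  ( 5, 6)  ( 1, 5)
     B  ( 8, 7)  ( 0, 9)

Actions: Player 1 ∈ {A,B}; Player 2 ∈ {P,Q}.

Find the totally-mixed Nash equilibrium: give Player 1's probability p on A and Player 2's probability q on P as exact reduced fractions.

P1 indiff ⇒ q·5+(1-q)·1 = q·8+(1-q)·0 ⇒ q(-3) = (1-q)(-1) ⇒ q = 1/4
P2 indiff ⇒ p·6+(1-p)·7 = p·5+(1-p)·9 ⇒ p(1) = (1-p)(2) ⇒ p = 2/3

P1 mixes 2/3 on A; P2 mixes 1/4 on P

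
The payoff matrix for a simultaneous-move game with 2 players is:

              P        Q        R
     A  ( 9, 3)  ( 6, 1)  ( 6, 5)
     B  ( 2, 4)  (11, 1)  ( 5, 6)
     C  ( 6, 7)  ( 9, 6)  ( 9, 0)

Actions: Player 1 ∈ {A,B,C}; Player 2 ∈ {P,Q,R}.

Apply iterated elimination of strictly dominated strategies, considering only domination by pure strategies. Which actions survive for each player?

P2 drop Q (P beats it: A:3>1 B:4>1 C:7>6)
P1 drop B (A beats it: P:9>2 R:6>5)
P1→{A,C} P2→{P,R}

Remaining: P1:{A,C} P2:{P,R}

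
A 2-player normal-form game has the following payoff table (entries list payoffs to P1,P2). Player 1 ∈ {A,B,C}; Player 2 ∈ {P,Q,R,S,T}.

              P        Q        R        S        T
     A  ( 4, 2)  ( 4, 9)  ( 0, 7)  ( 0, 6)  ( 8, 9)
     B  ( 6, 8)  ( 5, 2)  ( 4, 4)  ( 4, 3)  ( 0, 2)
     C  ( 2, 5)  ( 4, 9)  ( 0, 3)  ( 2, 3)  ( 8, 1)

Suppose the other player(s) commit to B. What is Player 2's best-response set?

u_2(P vs B) = 8
u_2(Q vs B) = 2
u_2(R vs B) = 4
u_2(S vs B) = 3
u_2(T vs B) = 2
max payoff 8 at {P}

BR_2 = {P}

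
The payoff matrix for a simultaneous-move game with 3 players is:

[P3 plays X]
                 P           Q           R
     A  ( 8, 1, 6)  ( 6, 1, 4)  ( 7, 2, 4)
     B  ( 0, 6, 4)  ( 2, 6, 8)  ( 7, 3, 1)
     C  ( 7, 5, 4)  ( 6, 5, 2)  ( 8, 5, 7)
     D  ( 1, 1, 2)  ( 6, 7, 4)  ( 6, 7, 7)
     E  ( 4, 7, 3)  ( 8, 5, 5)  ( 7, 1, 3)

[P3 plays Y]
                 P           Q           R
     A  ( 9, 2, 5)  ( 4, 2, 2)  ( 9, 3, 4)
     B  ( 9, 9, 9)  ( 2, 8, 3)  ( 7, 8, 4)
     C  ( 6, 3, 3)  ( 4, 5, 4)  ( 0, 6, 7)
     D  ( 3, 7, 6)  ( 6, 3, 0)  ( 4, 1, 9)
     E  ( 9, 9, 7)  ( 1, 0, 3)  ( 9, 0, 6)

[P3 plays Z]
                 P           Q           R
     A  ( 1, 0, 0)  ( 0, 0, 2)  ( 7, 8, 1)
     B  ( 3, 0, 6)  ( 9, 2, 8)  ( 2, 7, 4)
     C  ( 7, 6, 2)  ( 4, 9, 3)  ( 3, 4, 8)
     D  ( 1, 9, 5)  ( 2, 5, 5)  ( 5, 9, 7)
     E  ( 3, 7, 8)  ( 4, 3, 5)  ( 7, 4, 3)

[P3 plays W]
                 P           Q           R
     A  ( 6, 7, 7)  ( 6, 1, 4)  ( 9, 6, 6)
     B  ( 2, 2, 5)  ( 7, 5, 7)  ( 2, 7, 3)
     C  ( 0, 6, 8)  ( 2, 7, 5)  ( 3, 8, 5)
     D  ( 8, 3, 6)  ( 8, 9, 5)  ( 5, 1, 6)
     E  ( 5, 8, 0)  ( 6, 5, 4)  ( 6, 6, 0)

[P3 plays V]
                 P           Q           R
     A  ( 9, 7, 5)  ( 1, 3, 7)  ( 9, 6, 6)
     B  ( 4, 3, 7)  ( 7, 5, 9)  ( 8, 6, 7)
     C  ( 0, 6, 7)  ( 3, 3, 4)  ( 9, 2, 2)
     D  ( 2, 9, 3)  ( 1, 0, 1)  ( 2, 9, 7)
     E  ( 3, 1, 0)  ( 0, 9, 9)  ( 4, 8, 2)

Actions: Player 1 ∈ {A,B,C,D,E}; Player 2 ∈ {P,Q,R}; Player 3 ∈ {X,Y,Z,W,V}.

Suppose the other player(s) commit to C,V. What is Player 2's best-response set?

u_2(P vs C,V) = 6
u_2(Q vs C,V) = 3
u_2(R vs C,V) = 2
max payoff 6 at {P}

P2 best: {P}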